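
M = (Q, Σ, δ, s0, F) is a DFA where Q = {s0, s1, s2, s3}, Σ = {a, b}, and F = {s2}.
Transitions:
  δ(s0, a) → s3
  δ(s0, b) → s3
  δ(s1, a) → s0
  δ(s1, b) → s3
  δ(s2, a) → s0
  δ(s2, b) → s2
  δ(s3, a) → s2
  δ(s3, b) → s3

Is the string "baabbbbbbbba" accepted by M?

s0 --b--> s3
s3 --a--> s2
s2 --a--> s0
s0 --b--> s3
s3 --b--> s3
s3 --b--> s3
s3 --b--> s3
s3 --b--> s3
s3 --b--> s3
s3 --b--> s3
s3 --b--> s3
s3 --a--> s2
End in state s2, which is an accepting state.

accepted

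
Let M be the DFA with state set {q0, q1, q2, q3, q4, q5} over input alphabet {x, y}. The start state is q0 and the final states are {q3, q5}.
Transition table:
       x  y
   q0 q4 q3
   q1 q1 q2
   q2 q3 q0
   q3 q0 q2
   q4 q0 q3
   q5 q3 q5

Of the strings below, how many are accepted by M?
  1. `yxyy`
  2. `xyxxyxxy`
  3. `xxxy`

`yxyy`: rejected
`xyxxyxxy`: accepted
`xxxy`: accepted

2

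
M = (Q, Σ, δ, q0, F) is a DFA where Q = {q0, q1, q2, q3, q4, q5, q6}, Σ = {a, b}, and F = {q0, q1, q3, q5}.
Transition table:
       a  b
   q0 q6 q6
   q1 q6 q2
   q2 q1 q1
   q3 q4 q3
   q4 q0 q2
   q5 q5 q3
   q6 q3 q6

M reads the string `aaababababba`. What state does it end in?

q6

q0 --a--> q6
q6 --a--> q3
q3 --a--> q4
q4 --b--> q2
q2 --a--> q1
q1 --b--> q2
q2 --a--> q1
q1 --b--> q2
q2 --a--> q1
q1 --b--> q2
q2 --b--> q1
q1 --a--> q6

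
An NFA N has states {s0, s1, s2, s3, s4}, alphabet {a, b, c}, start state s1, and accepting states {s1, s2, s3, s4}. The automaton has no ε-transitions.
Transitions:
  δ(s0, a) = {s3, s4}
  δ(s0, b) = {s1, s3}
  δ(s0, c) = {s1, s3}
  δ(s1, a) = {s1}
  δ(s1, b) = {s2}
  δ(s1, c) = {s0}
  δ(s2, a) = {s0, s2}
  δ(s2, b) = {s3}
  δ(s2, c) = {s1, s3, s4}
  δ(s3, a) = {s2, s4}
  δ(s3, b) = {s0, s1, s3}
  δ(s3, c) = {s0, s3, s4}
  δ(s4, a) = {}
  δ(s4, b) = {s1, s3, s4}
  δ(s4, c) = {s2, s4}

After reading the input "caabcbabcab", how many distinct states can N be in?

Start: {s1}
read c: {s0}
read a: {s3, s4}
read a: {s2, s4}
read b: {s1, s3, s4}
read c: {s0, s2, s3, s4}
read b: {s0, s1, s3, s4}
read a: {s1, s2, s3, s4}
read b: {s0, s1, s2, s3, s4}
read c: {s0, s1, s2, s3, s4}
read a: {s0, s1, s2, s3, s4}
read b: {s0, s1, s2, s3, s4}
Final reachable set {s0, s1, s2, s3, s4} has 5 states.

5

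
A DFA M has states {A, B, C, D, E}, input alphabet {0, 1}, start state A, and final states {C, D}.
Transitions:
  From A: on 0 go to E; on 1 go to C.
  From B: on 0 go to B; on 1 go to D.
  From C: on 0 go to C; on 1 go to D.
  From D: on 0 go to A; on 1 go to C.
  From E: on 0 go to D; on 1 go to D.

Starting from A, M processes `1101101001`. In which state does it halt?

A --1--> C
C --1--> D
D --0--> A
A --1--> C
C --1--> D
D --0--> A
A --1--> C
C --0--> C
C --0--> C
C --1--> D

D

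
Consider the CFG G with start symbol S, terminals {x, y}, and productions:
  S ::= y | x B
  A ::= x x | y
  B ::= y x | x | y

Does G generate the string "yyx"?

no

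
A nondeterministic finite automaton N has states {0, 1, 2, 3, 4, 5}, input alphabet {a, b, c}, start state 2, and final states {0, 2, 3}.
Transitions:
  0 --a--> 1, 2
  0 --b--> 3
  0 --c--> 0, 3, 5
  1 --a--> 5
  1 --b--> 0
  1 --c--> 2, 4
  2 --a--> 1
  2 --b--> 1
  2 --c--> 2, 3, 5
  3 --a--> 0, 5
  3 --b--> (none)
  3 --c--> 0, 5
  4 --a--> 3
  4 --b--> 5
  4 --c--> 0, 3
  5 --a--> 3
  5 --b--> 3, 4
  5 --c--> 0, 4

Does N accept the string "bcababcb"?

Start: {2}
read b: {1}
read c: {2, 4}
read a: {1, 3}
read b: {0}
read a: {1, 2}
read b: {0, 1}
read c: {0, 2, 3, 4, 5}
read b: {1, 3, 4, 5}
Reachable ∩ accepting = {3} — nonempty.

accepted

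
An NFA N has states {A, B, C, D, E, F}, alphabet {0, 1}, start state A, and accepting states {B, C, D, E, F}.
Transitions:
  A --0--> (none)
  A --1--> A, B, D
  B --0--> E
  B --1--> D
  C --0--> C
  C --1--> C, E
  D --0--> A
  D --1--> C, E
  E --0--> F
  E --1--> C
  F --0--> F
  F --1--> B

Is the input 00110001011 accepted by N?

rejected

Start: {A}
read 0: {}
The reachable set is empty and stays empty for the remaining 10 symbols.
Reachable ∩ accepting = {} — empty.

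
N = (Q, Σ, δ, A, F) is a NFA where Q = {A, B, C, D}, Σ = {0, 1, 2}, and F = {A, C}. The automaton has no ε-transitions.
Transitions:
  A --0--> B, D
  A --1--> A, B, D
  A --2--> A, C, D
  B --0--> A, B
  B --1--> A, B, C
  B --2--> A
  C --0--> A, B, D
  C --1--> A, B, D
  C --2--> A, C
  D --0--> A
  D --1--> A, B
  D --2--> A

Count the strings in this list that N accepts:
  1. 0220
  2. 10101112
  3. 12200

0220: accepted
10101112: accepted
12200: accepted

3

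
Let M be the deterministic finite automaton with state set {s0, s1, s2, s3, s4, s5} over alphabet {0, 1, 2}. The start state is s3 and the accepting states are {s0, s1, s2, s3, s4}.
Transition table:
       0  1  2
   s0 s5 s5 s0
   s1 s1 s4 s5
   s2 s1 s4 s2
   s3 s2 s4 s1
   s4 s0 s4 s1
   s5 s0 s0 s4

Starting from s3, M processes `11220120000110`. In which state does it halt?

s3 --1--> s4
s4 --1--> s4
s4 --2--> s1
s1 --2--> s5
s5 --0--> s0
s0 --1--> s5
s5 --2--> s4
s4 --0--> s0
s0 --0--> s5
s5 --0--> s0
s0 --0--> s5
s5 --1--> s0
s0 --1--> s5
s5 --0--> s0

s0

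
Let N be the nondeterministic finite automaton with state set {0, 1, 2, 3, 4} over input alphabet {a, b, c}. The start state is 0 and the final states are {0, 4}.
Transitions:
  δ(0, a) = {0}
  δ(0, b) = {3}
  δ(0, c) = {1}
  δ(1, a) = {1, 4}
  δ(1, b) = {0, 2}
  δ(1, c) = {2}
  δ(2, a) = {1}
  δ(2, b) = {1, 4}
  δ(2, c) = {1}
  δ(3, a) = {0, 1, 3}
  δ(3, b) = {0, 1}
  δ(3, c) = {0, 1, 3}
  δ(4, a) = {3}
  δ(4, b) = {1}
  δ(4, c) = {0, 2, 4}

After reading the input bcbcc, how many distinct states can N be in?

Start: {0}
read b: {3}
read c: {0, 1, 3}
read b: {0, 1, 2, 3}
read c: {0, 1, 2, 3}
read c: {0, 1, 2, 3}
Final reachable set {0, 1, 2, 3} has 4 states.

4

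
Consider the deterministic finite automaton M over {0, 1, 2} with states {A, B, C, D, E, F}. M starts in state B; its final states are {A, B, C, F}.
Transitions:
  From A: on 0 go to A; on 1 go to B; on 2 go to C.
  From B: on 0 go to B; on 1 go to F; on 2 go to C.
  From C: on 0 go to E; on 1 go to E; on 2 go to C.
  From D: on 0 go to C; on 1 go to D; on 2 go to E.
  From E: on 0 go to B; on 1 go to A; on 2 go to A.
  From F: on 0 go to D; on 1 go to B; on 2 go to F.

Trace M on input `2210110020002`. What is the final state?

B --2--> C
C --2--> C
C --1--> E
E --0--> B
B --1--> F
F --1--> B
B --0--> B
B --0--> B
B --2--> C
C --0--> E
E --0--> B
B --0--> B
B --2--> C

C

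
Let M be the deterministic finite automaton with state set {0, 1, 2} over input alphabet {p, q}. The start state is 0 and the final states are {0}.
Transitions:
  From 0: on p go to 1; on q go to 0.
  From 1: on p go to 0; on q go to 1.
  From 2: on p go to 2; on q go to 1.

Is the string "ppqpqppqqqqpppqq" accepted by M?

0 --p--> 1
1 --p--> 0
0 --q--> 0
0 --p--> 1
1 --q--> 1
1 --p--> 0
0 --p--> 1
1 --q--> 1
1 --q--> 1
1 --q--> 1
1 --q--> 1
1 --p--> 0
0 --p--> 1
1 --p--> 0
0 --q--> 0
0 --q--> 0
End in state 0, which is an accepting state.

accepted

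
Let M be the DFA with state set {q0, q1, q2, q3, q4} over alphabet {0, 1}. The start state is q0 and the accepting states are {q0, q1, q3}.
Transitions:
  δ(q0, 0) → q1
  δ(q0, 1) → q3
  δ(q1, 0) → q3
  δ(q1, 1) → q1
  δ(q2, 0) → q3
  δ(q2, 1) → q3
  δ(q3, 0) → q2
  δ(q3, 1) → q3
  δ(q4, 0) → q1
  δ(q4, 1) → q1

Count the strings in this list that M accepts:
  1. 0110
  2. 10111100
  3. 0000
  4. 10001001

0110: accepted
10111100: accepted
0000: accepted
10001001: accepted

4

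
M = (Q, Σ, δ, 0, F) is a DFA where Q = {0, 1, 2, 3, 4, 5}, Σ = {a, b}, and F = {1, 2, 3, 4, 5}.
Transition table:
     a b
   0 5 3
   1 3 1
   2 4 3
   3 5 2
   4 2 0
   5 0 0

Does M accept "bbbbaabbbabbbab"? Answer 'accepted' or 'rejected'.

rejected

0 --b--> 3
3 --b--> 2
2 --b--> 3
3 --b--> 2
2 --a--> 4
4 --a--> 2
2 --b--> 3
3 --b--> 2
2 --b--> 3
3 --a--> 5
5 --b--> 0
0 --b--> 3
3 --b--> 2
2 --a--> 4
4 --b--> 0
End in state 0, which is not an accepting state.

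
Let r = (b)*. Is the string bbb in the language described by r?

Split into 3 pieces b · b · b; each matches b.

yes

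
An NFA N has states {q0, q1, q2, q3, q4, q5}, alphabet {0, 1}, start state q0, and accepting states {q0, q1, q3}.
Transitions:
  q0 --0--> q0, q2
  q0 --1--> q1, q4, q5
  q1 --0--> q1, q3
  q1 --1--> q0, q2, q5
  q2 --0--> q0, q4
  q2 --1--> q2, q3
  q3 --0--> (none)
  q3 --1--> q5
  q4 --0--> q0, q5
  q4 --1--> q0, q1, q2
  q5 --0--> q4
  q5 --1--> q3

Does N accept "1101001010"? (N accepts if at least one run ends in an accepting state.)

accepted

Start: {q0}
read 1: {q1, q4, q5}
read 1: {q0, q1, q2, q3, q5}
read 0: {q0, q1, q2, q3, q4}
read 1: {q0, q1, q2, q3, q4, q5}
read 0: {q0, q1, q2, q3, q4, q5}
read 0: {q0, q1, q2, q3, q4, q5}
read 1: {q0, q1, q2, q3, q4, q5}
read 0: {q0, q1, q2, q3, q4, q5}
read 1: {q0, q1, q2, q3, q4, q5}
read 0: {q0, q1, q2, q3, q4, q5}
Reachable ∩ accepting = {q0, q1, q3} — nonempty.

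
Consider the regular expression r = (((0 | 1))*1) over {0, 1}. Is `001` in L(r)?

Split as 00·1: ((0|1))* matches 00 and 1 matches 1.

yes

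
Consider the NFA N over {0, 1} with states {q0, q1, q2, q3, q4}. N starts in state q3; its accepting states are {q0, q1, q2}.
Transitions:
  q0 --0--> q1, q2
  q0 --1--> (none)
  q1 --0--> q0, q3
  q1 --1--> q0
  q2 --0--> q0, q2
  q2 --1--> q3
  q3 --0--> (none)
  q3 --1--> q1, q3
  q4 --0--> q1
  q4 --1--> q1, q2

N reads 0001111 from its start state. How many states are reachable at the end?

Start: {q3}
read 0: {}
The reachable set is empty and stays empty for the remaining 6 symbols.
Final reachable set {} has 0 states.

0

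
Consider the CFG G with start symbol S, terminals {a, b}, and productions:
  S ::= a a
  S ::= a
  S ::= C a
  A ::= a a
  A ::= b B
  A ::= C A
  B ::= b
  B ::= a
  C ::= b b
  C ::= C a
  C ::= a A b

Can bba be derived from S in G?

S ⇒ Ca ⇒ bba

yes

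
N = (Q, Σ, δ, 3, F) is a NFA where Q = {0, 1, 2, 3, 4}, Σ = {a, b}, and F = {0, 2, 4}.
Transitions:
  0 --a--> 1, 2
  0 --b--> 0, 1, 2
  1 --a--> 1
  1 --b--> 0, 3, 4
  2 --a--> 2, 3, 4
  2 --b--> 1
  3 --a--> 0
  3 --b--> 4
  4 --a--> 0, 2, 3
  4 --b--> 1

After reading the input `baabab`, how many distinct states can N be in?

Start: {3}
read b: {4}
read a: {0, 2, 3}
read a: {0, 1, 2, 3, 4}
read b: {0, 1, 2, 3, 4}
read a: {0, 1, 2, 3, 4}
read b: {0, 1, 2, 3, 4}
Final reachable set {0, 1, 2, 3, 4} has 5 states.

5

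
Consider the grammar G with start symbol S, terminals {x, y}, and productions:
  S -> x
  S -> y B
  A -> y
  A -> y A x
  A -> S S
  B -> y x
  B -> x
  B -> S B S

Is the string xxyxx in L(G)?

no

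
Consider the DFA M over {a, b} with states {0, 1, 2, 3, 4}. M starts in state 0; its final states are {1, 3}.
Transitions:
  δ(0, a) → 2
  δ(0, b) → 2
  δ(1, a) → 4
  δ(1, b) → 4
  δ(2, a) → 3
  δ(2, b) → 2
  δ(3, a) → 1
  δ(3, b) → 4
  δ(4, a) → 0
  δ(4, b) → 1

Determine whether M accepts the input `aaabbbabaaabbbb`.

rejected

0 --a--> 2
2 --a--> 3
3 --a--> 1
1 --b--> 4
4 --b--> 1
1 --b--> 4
4 --a--> 0
0 --b--> 2
2 --a--> 3
3 --a--> 1
1 --a--> 4
4 --b--> 1
1 --b--> 4
4 --b--> 1
1 --b--> 4
End in state 4, which is not an accepting state.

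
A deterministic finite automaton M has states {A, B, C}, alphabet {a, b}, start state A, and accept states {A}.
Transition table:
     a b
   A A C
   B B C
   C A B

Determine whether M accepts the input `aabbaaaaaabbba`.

accepted

A --a--> A
A --a--> A
A --b--> C
C --b--> B
B --a--> B
B --a--> B
B --a--> B
B --a--> B
B --a--> B
B --a--> B
B --b--> C
C --b--> B
B --b--> C
C --a--> A
End in state A, which is an accepting state.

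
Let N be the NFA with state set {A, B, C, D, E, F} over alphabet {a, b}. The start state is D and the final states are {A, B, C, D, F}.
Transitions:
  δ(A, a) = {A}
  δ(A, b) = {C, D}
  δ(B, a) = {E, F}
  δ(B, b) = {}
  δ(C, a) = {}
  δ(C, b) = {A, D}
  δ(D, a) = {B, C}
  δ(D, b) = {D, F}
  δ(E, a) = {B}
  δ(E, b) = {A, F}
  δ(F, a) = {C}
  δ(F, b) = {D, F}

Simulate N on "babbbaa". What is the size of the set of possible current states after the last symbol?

Start: {D}
read b: {D, F}
read a: {B, C}
read b: {A, D}
read b: {C, D, F}
read b: {A, D, F}
read a: {A, B, C}
read a: {A, E, F}
Final reachable set {A, E, F} has 3 states.

3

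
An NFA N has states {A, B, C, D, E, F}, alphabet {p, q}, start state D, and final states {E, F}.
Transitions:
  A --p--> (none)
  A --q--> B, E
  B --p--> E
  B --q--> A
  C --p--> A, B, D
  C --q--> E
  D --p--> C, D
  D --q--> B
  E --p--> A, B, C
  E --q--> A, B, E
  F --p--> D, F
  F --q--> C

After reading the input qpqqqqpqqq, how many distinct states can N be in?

3

Start: {D}
read q: {B}
read p: {E}
read q: {A, B, E}
read q: {A, B, E}
read q: {A, B, E}
read q: {A, B, E}
read p: {A, B, C, E}
read q: {A, B, E}
read q: {A, B, E}
read q: {A, B, E}
Final reachable set {A, B, E} has 3 states.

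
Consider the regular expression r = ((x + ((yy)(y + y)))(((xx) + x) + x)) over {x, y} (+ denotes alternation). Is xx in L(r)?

yes

Split as x·x: (x+((yy)(y+y))) matches x and (((xx)+x)+x) matches x.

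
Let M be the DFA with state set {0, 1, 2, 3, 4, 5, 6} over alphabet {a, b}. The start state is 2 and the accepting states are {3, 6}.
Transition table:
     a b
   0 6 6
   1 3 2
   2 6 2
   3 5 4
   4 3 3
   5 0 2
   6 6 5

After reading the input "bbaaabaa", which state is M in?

6

2 --b--> 2
2 --b--> 2
2 --a--> 6
6 --a--> 6
6 --a--> 6
6 --b--> 5
5 --a--> 0
0 --a--> 6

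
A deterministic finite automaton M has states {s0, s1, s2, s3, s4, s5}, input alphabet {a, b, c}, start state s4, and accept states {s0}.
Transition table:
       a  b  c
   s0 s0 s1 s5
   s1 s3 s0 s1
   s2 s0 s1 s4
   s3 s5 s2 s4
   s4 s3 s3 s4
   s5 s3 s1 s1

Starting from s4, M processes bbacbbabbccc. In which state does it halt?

s1

s4 --b--> s3
s3 --b--> s2
s2 --a--> s0
s0 --c--> s5
s5 --b--> s1
s1 --b--> s0
s0 --a--> s0
s0 --b--> s1
s1 --b--> s0
s0 --c--> s5
s5 --c--> s1
s1 --c--> s1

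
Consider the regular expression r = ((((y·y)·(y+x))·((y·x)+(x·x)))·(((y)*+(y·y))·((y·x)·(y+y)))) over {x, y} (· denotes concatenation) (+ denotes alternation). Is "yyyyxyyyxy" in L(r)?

Split as yyyyx·yyyxy: (((y·y)·(y+x))·((y·x)+(x·x))) matches yyyyx and (((y)*+(y·y))·((y·x)·(y+y))) matches yyyxy.

yes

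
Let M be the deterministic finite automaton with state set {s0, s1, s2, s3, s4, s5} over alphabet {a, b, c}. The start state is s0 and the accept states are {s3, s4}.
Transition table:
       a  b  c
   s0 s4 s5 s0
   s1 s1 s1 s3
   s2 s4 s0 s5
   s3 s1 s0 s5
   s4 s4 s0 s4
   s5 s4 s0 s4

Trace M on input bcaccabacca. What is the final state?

s4

s0 --b--> s5
s5 --c--> s4
s4 --a--> s4
s4 --c--> s4
s4 --c--> s4
s4 --a--> s4
s4 --b--> s0
s0 --a--> s4
s4 --c--> s4
s4 --c--> s4
s4 --a--> s4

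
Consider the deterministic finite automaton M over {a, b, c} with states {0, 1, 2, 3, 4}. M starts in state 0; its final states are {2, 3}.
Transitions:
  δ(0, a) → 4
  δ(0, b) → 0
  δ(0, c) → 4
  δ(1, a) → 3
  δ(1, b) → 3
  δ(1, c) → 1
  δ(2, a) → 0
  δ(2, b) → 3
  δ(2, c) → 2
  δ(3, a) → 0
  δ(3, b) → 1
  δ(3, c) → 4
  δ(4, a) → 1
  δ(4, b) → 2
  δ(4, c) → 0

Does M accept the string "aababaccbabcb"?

accepted

0 --a--> 4
4 --a--> 1
1 --b--> 3
3 --a--> 0
0 --b--> 0
0 --a--> 4
4 --c--> 0
0 --c--> 4
4 --b--> 2
2 --a--> 0
0 --b--> 0
0 --c--> 4
4 --b--> 2
End in state 2, which is an accepting state.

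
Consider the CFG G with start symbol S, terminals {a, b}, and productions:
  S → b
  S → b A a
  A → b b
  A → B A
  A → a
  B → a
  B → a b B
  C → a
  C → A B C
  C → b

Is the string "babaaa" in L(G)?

yes

S ⇒ bAa ⇒ bBAa ⇒ babBAa ⇒ babaAa ⇒ babaaa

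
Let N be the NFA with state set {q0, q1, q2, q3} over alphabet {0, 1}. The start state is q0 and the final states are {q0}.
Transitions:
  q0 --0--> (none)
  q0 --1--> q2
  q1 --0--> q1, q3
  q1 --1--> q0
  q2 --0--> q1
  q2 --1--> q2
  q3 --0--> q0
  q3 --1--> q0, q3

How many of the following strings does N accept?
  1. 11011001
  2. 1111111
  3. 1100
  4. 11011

1

11011001: accepted
1111111: rejected
1100: rejected
11011: rejected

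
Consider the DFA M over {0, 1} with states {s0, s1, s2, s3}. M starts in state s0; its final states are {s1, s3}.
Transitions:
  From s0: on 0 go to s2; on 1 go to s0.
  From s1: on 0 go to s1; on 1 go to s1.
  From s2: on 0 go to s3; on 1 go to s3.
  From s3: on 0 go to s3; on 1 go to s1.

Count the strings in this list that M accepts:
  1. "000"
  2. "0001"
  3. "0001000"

"000": accepted
"0001": accepted
"0001000": accepted

3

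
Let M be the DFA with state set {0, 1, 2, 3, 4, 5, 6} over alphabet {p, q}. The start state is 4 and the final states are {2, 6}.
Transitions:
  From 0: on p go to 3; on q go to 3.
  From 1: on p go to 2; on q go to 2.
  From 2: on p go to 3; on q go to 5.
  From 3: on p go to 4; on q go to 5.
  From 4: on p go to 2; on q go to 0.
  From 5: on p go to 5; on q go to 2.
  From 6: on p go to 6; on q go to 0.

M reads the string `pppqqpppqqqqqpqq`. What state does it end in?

5

4 --p--> 2
2 --p--> 3
3 --p--> 4
4 --q--> 0
0 --q--> 3
3 --p--> 4
4 --p--> 2
2 --p--> 3
3 --q--> 5
5 --q--> 2
2 --q--> 5
5 --q--> 2
2 --q--> 5
5 --p--> 5
5 --q--> 2
2 --q--> 5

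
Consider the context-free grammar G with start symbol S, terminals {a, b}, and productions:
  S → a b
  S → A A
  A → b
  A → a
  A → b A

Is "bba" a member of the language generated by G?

yes

S ⇒ AA ⇒ bA ⇒ bbA ⇒ bba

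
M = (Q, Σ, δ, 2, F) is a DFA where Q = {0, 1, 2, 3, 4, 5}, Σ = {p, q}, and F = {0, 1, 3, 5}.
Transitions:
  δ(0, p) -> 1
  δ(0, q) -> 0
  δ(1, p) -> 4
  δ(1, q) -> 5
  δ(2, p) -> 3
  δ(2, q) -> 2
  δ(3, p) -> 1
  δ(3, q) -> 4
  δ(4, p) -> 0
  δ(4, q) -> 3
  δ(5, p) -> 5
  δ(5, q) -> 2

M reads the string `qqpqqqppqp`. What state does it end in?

2 --q--> 2
2 --q--> 2
2 --p--> 3
3 --q--> 4
4 --q--> 3
3 --q--> 4
4 --p--> 0
0 --p--> 1
1 --q--> 5
5 --p--> 5

5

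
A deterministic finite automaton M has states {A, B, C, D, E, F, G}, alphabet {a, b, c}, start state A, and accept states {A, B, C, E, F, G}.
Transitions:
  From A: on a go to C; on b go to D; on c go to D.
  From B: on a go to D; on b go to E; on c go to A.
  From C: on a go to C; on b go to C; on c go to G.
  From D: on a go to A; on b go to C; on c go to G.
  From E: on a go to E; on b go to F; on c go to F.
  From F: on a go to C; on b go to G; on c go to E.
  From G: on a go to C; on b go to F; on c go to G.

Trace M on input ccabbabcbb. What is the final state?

G

A --c--> D
D --c--> G
G --a--> C
C --b--> C
C --b--> C
C --a--> C
C --b--> C
C --c--> G
G --b--> F
F --b--> G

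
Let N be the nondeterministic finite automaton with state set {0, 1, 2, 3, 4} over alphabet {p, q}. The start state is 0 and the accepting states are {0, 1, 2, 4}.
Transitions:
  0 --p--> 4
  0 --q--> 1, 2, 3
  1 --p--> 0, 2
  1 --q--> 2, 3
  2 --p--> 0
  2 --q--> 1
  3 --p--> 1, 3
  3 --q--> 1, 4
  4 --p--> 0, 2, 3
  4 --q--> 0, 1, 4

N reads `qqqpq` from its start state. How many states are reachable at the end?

5

Start: {0}
read q: {1, 2, 3}
read q: {1, 2, 3, 4}
read q: {0, 1, 2, 3, 4}
read p: {0, 1, 2, 3, 4}
read q: {0, 1, 2, 3, 4}
Final reachable set {0, 1, 2, 3, 4} has 5 states.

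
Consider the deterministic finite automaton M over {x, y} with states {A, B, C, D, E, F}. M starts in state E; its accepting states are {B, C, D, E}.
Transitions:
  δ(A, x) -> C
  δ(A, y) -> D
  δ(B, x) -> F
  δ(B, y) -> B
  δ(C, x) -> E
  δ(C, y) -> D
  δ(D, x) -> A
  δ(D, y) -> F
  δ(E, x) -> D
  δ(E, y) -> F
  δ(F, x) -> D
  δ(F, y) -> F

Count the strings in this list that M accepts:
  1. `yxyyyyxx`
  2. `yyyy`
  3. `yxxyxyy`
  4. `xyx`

1

`yxyyyyxx`: rejected
`yyyy`: rejected
`yxxyxyy`: rejected
`xyx`: accepted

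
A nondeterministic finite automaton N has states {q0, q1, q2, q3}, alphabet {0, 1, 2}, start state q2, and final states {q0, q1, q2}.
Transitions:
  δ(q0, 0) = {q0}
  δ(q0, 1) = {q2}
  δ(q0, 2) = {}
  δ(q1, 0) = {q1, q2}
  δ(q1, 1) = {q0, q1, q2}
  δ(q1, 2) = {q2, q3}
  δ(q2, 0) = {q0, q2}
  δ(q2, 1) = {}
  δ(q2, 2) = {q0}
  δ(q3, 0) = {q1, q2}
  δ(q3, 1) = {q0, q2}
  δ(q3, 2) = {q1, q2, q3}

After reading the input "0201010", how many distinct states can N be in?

2

Start: {q2}
read 0: {q0, q2}
read 2: {q0}
read 0: {q0}
read 1: {q2}
read 0: {q0, q2}
read 1: {q2}
read 0: {q0, q2}
Final reachable set {q0, q2} has 2 states.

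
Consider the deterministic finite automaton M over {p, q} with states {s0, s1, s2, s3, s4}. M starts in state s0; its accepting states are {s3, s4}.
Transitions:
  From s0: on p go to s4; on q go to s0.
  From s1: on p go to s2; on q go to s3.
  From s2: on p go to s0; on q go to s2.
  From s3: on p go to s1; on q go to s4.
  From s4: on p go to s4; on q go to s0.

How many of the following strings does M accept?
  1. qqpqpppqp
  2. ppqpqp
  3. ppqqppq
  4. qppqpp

qqpqpppqp: accepted
ppqpqp: accepted
ppqqppq: rejected
qppqpp: accepted

3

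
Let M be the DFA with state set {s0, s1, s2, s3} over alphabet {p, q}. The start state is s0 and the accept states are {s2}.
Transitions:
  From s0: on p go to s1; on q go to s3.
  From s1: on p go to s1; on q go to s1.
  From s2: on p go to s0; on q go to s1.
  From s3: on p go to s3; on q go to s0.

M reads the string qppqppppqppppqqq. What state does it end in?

s0 --q--> s3
s3 --p--> s3
s3 --p--> s3
s3 --q--> s0
s0 --p--> s1
s1 --p--> s1
s1 --p--> s1
s1 --p--> s1
s1 --q--> s1
s1 --p--> s1
s1 --p--> s1
s1 --p--> s1
s1 --p--> s1
s1 --q--> s1
s1 --q--> s1
s1 --q--> s1

s1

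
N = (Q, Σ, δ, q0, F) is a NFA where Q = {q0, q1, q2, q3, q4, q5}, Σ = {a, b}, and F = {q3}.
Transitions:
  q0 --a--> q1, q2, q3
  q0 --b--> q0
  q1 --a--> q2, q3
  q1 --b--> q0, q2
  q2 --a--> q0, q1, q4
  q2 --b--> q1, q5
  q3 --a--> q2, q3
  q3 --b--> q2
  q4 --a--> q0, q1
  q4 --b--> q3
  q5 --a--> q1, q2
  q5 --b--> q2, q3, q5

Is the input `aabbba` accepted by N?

Start: {q0}
read a: {q1, q2, q3}
read a: {q0, q1, q2, q3, q4}
read b: {q0, q1, q2, q3, q5}
read b: {q0, q1, q2, q3, q5}
read b: {q0, q1, q2, q3, q5}
read a: {q0, q1, q2, q3, q4}
Reachable ∩ accepting = {q3} — nonempty.

accepted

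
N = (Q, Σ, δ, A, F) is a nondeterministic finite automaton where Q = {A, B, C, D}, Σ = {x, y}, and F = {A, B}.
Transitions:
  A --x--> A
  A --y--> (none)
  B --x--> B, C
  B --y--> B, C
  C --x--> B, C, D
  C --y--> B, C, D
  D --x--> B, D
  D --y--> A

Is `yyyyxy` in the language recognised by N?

rejected

Start: {A}
read y: {}
The reachable set is empty and stays empty for the remaining 5 symbols.
Reachable ∩ accepting = {} — empty.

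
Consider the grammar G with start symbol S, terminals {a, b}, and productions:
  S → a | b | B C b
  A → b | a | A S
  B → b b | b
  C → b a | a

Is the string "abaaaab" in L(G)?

no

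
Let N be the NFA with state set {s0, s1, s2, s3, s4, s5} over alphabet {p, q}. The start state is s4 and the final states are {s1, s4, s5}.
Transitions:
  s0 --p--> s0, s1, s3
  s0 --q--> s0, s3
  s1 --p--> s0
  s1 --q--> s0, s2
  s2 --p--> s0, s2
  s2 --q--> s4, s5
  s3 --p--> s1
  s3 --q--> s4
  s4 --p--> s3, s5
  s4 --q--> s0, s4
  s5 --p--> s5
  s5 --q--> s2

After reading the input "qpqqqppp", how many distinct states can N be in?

Start: {s4}
read q: {s0, s4}
read p: {s0, s1, s3, s5}
read q: {s0, s2, s3, s4}
read q: {s0, s3, s4, s5}
read q: {s0, s2, s3, s4}
read p: {s0, s1, s2, s3, s5}
read p: {s0, s1, s2, s3, s5}
read p: {s0, s1, s2, s3, s5}
Final reachable set {s0, s1, s2, s3, s5} has 5 states.

5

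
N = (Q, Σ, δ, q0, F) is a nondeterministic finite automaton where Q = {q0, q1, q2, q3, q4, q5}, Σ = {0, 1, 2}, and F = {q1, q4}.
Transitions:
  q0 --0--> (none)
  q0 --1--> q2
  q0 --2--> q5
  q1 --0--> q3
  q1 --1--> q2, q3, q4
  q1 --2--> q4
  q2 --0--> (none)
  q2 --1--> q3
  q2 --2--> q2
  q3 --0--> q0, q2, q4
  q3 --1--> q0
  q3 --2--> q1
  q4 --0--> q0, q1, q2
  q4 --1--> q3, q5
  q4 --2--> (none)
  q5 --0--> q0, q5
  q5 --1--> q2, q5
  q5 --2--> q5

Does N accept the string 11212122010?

accepted

Start: {q0}
read 1: {q2}
read 1: {q3}
read 2: {q1}
read 1: {q2, q3, q4}
read 2: {q1, q2}
read 1: {q2, q3, q4}
read 2: {q1, q2}
read 2: {q2, q4}
read 0: {q0, q1, q2}
read 1: {q2, q3, q4}
read 0: {q0, q1, q2, q4}
Reachable ∩ accepting = {q1, q4} — nonempty.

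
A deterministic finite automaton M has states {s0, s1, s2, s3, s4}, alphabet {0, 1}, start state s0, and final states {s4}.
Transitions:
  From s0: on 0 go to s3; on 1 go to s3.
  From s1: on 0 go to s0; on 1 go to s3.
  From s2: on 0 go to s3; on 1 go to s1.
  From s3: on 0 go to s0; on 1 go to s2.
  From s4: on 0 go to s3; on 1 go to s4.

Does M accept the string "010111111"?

s0 --0--> s3
s3 --1--> s2
s2 --0--> s3
s3 --1--> s2
s2 --1--> s1
s1 --1--> s3
s3 --1--> s2
s2 --1--> s1
s1 --1--> s3
End in state s3, which is not an accepting state.

rejected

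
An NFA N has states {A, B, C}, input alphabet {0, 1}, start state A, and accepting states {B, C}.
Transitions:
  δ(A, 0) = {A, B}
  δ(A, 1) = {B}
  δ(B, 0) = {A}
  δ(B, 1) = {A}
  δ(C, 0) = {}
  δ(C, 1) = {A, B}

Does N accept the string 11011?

Start: {A}
read 1: {B}
read 1: {A}
read 0: {A, B}
read 1: {A, B}
read 1: {A, B}
Reachable ∩ accepting = {B} — nonempty.

accepted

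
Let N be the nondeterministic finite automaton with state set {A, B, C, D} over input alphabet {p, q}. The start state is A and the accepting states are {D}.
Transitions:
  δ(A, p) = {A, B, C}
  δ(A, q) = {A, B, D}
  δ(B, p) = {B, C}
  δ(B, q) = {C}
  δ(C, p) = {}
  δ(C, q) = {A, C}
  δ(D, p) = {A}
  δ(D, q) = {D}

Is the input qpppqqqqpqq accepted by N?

Start: {A}
read q: {A, B, D}
read p: {A, B, C}
read p: {A, B, C}
read p: {A, B, C}
read q: {A, B, C, D}
read q: {A, B, C, D}
read q: {A, B, C, D}
read q: {A, B, C, D}
read p: {A, B, C}
read q: {A, B, C, D}
read q: {A, B, C, D}
Reachable ∩ accepting = {D} — nonempty.

accepted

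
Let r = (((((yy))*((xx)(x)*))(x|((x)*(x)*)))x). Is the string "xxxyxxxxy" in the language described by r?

no

No split of xxxyxxxxy into u·v has ((((yy))*((xx)(x)*))(x|((x)*(x)*))) matching u and x matching v.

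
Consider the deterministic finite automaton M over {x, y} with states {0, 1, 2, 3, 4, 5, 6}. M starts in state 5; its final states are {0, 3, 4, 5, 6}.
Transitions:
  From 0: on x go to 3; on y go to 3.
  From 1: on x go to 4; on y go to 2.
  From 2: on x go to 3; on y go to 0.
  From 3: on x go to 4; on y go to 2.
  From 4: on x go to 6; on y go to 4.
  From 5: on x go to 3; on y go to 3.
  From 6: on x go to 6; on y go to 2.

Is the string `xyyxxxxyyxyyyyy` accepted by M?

accepted

5 --x--> 3
3 --y--> 2
2 --y--> 0
0 --x--> 3
3 --x--> 4
4 --x--> 6
6 --x--> 6
6 --y--> 2
2 --y--> 0
0 --x--> 3
3 --y--> 2
2 --y--> 0
0 --y--> 3
3 --y--> 2
2 --y--> 0
End in state 0, which is an accepting state.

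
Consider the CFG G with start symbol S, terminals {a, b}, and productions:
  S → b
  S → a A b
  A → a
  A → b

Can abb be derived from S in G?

S ⇒ aAb ⇒ abb

yes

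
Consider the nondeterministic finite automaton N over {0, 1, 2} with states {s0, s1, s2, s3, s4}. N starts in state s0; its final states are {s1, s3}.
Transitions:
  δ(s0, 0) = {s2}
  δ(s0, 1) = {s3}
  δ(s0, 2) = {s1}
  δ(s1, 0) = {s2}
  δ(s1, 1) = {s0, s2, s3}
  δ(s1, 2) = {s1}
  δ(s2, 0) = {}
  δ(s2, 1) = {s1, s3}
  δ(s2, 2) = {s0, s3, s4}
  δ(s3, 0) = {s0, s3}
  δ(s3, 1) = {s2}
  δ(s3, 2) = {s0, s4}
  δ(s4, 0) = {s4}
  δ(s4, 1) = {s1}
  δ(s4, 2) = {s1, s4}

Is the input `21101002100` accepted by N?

accepted

Start: {s0}
read 2: {s1}
read 1: {s0, s2, s3}
read 1: {s1, s2, s3}
read 0: {s0, s2, s3}
read 1: {s1, s2, s3}
read 0: {s0, s2, s3}
read 0: {s0, s2, s3}
read 2: {s0, s1, s3, s4}
read 1: {s0, s1, s2, s3}
read 0: {s0, s2, s3}
read 0: {s0, s2, s3}
Reachable ∩ accepting = {s3} — nonempty.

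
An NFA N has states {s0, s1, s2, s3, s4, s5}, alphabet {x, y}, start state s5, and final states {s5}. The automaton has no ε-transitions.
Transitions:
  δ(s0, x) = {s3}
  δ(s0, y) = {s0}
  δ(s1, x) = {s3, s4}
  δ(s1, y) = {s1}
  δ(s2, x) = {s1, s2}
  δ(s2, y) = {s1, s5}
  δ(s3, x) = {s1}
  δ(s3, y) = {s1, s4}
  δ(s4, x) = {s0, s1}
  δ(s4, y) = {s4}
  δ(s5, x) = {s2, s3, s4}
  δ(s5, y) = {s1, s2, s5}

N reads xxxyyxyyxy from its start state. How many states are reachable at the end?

4

Start: {s5}
read x: {s2, s3, s4}
read x: {s0, s1, s2}
read x: {s1, s2, s3, s4}
read y: {s1, s4, s5}
read y: {s1, s2, s4, s5}
read x: {s0, s1, s2, s3, s4}
read y: {s0, s1, s4, s5}
read y: {s0, s1, s2, s4, s5}
read x: {s0, s1, s2, s3, s4}
read y: {s0, s1, s4, s5}
Final reachable set {s0, s1, s4, s5} has 4 states.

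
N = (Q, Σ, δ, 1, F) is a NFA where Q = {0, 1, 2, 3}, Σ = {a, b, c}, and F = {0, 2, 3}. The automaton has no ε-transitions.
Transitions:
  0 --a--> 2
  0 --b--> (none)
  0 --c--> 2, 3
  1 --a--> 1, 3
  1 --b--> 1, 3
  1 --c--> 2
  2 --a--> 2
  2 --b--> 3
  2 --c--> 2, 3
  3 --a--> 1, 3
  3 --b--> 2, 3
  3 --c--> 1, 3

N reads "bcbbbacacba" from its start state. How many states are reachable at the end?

3

Start: {1}
read b: {1, 3}
read c: {1, 2, 3}
read b: {1, 2, 3}
read b: {1, 2, 3}
read b: {1, 2, 3}
read a: {1, 2, 3}
read c: {1, 2, 3}
read a: {1, 2, 3}
read c: {1, 2, 3}
read b: {1, 2, 3}
read a: {1, 2, 3}
Final reachable set {1, 2, 3} has 3 states.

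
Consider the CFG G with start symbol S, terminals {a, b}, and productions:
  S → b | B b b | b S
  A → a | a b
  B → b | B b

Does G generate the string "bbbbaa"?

no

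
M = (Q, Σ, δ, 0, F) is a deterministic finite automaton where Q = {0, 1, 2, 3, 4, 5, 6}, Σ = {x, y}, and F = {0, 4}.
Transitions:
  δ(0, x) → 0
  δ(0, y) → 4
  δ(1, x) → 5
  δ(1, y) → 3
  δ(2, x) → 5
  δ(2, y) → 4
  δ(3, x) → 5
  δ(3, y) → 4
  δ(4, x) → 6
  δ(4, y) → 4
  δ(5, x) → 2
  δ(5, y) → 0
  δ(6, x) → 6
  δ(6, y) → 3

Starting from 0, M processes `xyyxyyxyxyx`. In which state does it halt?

0

0 --x--> 0
0 --y--> 4
4 --y--> 4
4 --x--> 6
6 --y--> 3
3 --y--> 4
4 --x--> 6
6 --y--> 3
3 --x--> 5
5 --y--> 0
0 --x--> 0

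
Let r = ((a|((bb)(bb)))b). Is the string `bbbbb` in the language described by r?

Split as bbbb·b: (a|((bb)(bb))) matches bbbb and b matches b.

yes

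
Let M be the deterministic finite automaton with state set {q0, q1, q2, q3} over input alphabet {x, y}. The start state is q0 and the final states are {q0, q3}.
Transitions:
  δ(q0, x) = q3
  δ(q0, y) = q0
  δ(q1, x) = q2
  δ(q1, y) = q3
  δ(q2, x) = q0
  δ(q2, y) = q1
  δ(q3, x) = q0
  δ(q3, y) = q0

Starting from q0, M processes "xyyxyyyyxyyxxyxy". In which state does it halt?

q0

q0 --x--> q3
q3 --y--> q0
q0 --y--> q0
q0 --x--> q3
q3 --y--> q0
q0 --y--> q0
q0 --y--> q0
q0 --y--> q0
q0 --x--> q3
q3 --y--> q0
q0 --y--> q0
q0 --x--> q3
q3 --x--> q0
q0 --y--> q0
q0 --x--> q3
q3 --y--> q0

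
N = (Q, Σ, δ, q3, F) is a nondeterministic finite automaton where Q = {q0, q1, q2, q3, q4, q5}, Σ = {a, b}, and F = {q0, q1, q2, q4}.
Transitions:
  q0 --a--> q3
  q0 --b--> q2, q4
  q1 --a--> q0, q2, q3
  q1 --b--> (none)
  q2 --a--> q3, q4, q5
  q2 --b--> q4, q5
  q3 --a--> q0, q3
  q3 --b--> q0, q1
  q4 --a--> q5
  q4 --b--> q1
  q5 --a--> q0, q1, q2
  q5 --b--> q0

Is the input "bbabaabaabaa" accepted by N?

Start: {q3}
read b: {q0, q1}
read b: {q2, q4}
read a: {q3, q4, q5}
read b: {q0, q1}
read a: {q0, q2, q3}
read a: {q0, q3, q4, q5}
read b: {q0, q1, q2, q4}
read a: {q0, q2, q3, q4, q5}
read a: {q0, q1, q2, q3, q4, q5}
read b: {q0, q1, q2, q4, q5}
read a: {q0, q1, q2, q3, q4, q5}
read a: {q0, q1, q2, q3, q4, q5}
Reachable ∩ accepting = {q0, q1, q2, q4} — nonempty.

accepted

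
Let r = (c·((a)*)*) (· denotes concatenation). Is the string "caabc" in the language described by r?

No split of caabc into u·v has c matching u and ((a)*)* matching v.

no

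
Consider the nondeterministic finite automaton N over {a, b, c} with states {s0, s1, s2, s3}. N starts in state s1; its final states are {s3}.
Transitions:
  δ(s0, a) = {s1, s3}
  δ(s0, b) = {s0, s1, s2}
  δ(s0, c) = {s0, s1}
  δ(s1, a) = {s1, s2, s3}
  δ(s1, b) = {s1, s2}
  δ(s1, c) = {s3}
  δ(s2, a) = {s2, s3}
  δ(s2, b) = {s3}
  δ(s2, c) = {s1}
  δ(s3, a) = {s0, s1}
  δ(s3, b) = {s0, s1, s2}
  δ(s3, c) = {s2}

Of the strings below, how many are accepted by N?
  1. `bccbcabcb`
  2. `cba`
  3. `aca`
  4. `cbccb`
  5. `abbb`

5

`bccbcabcb`: accepted
`cba`: accepted
`aca`: accepted
`cbccb`: accepted
`abbb`: accepted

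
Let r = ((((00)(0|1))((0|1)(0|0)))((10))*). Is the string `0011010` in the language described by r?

Split as 00110·10: (((00)(0|1))((0|1)(0|0))) matches 00110 and ((10))* matches 10.

yes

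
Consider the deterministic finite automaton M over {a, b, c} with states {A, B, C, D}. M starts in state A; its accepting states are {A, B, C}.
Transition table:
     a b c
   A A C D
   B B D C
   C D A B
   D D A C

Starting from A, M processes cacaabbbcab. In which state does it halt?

A --c--> D
D --a--> D
D --c--> C
C --a--> D
D --a--> D
D --b--> A
A --b--> C
C --b--> A
A --c--> D
D --a--> D
D --b--> A

A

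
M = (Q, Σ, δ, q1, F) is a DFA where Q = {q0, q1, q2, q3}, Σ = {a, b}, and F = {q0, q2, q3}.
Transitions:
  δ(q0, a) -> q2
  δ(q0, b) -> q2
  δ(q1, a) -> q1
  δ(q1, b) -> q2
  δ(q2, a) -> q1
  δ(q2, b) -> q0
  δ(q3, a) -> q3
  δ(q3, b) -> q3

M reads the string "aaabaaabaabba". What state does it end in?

q2

q1 --a--> q1
q1 --a--> q1
q1 --a--> q1
q1 --b--> q2
q2 --a--> q1
q1 --a--> q1
q1 --a--> q1
q1 --b--> q2
q2 --a--> q1
q1 --a--> q1
q1 --b--> q2
q2 --b--> q0
q0 --a--> q2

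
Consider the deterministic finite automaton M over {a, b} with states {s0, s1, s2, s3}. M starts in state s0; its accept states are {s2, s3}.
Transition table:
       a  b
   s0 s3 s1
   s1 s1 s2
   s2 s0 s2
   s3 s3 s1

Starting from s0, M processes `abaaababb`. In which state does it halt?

s0 --a--> s3
s3 --b--> s1
s1 --a--> s1
s1 --a--> s1
s1 --a--> s1
s1 --b--> s2
s2 --a--> s0
s0 --b--> s1
s1 --b--> s2

s2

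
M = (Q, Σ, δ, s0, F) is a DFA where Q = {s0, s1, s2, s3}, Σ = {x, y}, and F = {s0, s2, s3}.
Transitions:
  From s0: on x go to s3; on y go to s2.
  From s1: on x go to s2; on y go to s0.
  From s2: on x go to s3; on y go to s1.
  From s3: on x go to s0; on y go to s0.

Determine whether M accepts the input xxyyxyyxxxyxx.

s0 --x--> s3
s3 --x--> s0
s0 --y--> s2
s2 --y--> s1
s1 --x--> s2
s2 --y--> s1
s1 --y--> s0
s0 --x--> s3
s3 --x--> s0
s0 --x--> s3
s3 --y--> s0
s0 --x--> s3
s3 --x--> s0
End in state s0, which is an accepting state.

accepted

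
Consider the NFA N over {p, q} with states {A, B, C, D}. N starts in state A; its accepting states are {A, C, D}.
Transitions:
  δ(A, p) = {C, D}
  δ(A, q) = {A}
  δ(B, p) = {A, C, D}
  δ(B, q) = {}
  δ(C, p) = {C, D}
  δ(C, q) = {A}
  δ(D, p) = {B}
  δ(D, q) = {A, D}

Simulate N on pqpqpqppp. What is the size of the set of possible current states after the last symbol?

Start: {A}
read p: {C, D}
read q: {A, D}
read p: {B, C, D}
read q: {A, D}
read p: {B, C, D}
read q: {A, D}
read p: {B, C, D}
read p: {A, B, C, D}
read p: {A, B, C, D}
Final reachable set {A, B, C, D} has 4 states.

4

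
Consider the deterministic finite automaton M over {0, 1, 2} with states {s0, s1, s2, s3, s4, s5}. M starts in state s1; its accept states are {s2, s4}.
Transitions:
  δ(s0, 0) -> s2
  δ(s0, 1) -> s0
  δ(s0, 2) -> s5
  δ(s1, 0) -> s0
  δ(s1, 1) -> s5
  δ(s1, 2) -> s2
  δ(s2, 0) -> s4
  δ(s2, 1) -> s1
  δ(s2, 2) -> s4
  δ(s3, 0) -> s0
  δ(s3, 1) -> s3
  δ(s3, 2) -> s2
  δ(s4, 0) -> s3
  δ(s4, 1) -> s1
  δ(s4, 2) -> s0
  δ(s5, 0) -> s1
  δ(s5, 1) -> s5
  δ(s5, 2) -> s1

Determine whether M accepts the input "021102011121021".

s1 --0--> s0
s0 --2--> s5
s5 --1--> s5
s5 --1--> s5
s5 --0--> s1
s1 --2--> s2
s2 --0--> s4
s4 --1--> s1
s1 --1--> s5
s5 --1--> s5
s5 --2--> s1
s1 --1--> s5
s5 --0--> s1
s1 --2--> s2
s2 --1--> s1
End in state s1, which is not an accepting state.

rejected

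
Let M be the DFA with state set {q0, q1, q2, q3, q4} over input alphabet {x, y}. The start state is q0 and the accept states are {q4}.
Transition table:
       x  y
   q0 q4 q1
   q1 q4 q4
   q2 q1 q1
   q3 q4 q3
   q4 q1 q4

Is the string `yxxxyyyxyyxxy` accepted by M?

q0 --y--> q1
q1 --x--> q4
q4 --x--> q1
q1 --x--> q4
q4 --y--> q4
q4 --y--> q4
q4 --y--> q4
q4 --x--> q1
q1 --y--> q4
q4 --y--> q4
q4 --x--> q1
q1 --x--> q4
q4 --y--> q4
End in state q4, which is an accepting state.

accepted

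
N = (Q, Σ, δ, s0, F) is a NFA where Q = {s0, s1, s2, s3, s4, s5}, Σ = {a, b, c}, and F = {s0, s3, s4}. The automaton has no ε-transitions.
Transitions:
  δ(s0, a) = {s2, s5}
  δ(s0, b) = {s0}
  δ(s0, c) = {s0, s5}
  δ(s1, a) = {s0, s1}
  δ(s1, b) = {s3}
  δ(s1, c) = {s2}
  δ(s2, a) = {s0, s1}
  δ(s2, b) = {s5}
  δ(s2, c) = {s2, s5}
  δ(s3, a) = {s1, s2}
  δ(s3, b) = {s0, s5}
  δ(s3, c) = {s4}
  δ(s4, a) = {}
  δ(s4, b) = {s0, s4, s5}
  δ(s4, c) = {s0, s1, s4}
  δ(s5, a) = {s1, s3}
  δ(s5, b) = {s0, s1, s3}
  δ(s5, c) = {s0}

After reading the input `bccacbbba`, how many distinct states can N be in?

Start: {s0}
read b: {s0}
read c: {s0, s5}
read c: {s0, s5}
read a: {s1, s2, s3, s5}
read c: {s0, s2, s4, s5}
read b: {s0, s1, s3, s4, s5}
read b: {s0, s1, s3, s4, s5}
read b: {s0, s1, s3, s4, s5}
read a: {s0, s1, s2, s3, s5}
Final reachable set {s0, s1, s2, s3, s5} has 5 states.

5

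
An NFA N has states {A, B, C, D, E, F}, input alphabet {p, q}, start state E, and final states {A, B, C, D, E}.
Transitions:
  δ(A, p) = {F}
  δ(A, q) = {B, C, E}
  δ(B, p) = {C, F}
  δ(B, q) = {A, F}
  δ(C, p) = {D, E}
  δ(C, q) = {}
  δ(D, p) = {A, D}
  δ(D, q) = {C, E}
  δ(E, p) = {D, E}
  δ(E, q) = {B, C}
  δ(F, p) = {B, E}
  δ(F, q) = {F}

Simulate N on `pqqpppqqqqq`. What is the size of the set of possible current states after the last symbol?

Start: {E}
read p: {D, E}
read q: {B, C, E}
read q: {A, B, C, F}
read p: {B, C, D, E, F}
read p: {A, B, C, D, E, F}
read p: {A, B, C, D, E, F}
read q: {A, B, C, E, F}
read q: {A, B, C, E, F}
read q: {A, B, C, E, F}
read q: {A, B, C, E, F}
read q: {A, B, C, E, F}
Final reachable set {A, B, C, E, F} has 5 states.

5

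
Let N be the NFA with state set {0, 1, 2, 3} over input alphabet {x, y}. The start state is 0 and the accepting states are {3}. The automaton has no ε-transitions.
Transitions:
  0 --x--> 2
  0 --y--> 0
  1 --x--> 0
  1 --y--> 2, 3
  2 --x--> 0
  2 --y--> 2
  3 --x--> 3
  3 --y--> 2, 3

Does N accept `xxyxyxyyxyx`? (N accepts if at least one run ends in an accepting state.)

Start: {0}
read x: {2}
read x: {0}
read y: {0}
read x: {2}
read y: {2}
read x: {0}
read y: {0}
read y: {0}
read x: {2}
read y: {2}
read x: {0}
Reachable ∩ accepting = {} — empty.

rejected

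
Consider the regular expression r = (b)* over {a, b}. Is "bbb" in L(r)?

Split into 3 pieces b · b · b; each matches b.

yes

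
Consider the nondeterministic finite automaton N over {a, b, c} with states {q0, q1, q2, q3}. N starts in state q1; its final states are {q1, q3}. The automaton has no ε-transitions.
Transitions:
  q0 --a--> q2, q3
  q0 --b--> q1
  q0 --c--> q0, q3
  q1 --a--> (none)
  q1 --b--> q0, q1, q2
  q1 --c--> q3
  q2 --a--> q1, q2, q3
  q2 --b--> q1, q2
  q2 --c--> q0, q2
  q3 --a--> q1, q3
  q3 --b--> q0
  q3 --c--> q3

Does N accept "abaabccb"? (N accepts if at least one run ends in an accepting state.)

rejected

Start: {q1}
read a: {}
The reachable set is empty and stays empty for the remaining 7 symbols.
Reachable ∩ accepting = {} — empty.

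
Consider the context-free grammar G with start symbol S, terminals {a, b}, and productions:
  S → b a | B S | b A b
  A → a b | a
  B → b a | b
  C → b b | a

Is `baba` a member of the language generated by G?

yes

S ⇒ BS ⇒ baS ⇒ baba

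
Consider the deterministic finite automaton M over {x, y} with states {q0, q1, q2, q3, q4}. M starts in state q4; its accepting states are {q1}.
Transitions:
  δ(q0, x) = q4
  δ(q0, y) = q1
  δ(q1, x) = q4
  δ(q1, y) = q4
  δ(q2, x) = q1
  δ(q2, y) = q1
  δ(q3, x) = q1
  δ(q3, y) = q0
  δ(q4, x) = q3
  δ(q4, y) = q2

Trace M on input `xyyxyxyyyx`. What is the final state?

q4 --x--> q3
q3 --y--> q0
q0 --y--> q1
q1 --x--> q4
q4 --y--> q2
q2 --x--> q1
q1 --y--> q4
q4 --y--> q2
q2 --y--> q1
q1 --x--> q4

q4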